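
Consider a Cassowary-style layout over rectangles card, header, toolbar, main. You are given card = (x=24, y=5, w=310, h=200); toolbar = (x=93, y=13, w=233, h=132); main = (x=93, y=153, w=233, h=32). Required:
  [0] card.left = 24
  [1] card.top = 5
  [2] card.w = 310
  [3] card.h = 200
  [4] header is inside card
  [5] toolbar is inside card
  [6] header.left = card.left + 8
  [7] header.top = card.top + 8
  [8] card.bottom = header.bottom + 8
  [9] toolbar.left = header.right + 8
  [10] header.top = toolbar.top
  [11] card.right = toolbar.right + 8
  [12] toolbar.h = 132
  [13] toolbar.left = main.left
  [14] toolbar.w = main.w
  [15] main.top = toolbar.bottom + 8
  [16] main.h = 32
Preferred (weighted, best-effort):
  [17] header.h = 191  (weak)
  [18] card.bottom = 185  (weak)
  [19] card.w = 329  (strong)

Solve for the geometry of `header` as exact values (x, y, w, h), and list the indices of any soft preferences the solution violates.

1. header.x = 32  [header.left = card.left + 8]
2. header.y = 13  [header.top = card.top + 8]
3. header.h = 184  [card.bottom = header.bottom + 8]
4. header.w = 53  [toolbar.left = header.right + 8]

header = (x=32, y=13, w=53, h=184)
violated soft preferences: 17, 18, 19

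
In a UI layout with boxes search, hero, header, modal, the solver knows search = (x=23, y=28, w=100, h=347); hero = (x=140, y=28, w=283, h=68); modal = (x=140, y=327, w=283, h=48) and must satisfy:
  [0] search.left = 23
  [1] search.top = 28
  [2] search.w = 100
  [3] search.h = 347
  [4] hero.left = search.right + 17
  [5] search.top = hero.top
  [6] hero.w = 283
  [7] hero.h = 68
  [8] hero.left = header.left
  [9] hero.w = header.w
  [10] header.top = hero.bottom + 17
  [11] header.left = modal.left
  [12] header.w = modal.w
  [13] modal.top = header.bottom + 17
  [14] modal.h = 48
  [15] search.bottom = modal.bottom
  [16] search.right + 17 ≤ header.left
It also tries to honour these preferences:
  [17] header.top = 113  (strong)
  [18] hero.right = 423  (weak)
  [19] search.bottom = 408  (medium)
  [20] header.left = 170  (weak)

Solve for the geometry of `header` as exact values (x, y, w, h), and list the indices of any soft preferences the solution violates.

header = (x=140, y=113, w=283, h=197)
violated soft preferences: 19, 20

1. header.x = 140  [hero.left = header.left]
2. header.w = 283  [hero.w = header.w]
3. header.y = 113  [header.top = hero.bottom + 17]
4. header.h = 197  [modal.top = header.bottom + 17]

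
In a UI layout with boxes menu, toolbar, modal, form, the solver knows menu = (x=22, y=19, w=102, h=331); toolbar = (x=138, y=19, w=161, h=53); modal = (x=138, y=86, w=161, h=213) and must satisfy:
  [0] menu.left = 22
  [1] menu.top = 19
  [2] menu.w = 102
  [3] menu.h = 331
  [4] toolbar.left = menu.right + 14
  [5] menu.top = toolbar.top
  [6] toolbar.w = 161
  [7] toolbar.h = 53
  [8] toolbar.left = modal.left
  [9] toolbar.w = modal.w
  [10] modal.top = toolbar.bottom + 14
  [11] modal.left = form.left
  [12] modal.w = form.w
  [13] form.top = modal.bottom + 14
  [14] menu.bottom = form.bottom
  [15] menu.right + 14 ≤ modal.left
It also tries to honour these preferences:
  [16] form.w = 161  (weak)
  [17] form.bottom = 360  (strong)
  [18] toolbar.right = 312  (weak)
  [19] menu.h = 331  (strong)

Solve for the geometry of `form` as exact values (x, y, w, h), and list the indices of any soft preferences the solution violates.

1. form.x = 138  [modal.left = form.left]
2. form.w = 161  [modal.w = form.w]
3. form.y = 313  [form.top = modal.bottom + 14]
4. form.h = 37  [menu.bottom = form.bottom]

form = (x=138, y=313, w=161, h=37)
violated soft preferences: 17, 18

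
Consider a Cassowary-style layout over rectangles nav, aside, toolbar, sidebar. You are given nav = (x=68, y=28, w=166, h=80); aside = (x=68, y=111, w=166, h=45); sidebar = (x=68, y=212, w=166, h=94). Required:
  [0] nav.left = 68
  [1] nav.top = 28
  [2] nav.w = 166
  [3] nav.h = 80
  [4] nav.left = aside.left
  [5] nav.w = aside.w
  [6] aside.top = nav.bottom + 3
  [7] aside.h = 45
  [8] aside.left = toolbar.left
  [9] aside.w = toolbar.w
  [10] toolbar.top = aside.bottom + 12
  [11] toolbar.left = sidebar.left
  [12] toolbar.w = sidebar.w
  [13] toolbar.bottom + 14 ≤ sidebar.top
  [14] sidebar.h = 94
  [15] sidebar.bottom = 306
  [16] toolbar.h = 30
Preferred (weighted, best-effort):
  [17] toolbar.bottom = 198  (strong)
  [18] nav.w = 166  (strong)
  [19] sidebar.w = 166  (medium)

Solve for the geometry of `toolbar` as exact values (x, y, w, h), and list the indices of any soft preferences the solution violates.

1. toolbar.x = 68  [aside.left = toolbar.left]
2. toolbar.w = 166  [aside.w = toolbar.w]
3. toolbar.y = 168  [toolbar.top = aside.bottom + 12]
4. toolbar.h = 30  [toolbar.h = 30]

toolbar = (x=68, y=168, w=166, h=30)
violated soft preferences: none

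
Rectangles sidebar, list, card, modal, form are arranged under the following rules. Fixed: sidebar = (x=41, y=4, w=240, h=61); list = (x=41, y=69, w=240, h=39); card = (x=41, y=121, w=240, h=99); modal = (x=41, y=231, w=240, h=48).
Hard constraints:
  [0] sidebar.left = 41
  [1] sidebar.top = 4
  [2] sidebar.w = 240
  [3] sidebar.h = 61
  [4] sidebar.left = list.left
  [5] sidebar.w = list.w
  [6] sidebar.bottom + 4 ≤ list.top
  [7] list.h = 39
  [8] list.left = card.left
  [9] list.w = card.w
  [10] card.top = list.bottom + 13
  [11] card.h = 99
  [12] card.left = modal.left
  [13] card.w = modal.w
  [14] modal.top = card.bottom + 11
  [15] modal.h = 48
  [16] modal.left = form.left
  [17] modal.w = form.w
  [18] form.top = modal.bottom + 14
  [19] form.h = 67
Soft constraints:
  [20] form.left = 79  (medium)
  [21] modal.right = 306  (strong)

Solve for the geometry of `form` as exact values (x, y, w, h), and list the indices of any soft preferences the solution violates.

1. form.x = 41  [modal.left = form.left]
2. form.w = 240  [modal.w = form.w]
3. form.y = 293  [form.top = modal.bottom + 14]
4. form.h = 67  [form.h = 67]

form = (x=41, y=293, w=240, h=67)
violated soft preferences: 20, 21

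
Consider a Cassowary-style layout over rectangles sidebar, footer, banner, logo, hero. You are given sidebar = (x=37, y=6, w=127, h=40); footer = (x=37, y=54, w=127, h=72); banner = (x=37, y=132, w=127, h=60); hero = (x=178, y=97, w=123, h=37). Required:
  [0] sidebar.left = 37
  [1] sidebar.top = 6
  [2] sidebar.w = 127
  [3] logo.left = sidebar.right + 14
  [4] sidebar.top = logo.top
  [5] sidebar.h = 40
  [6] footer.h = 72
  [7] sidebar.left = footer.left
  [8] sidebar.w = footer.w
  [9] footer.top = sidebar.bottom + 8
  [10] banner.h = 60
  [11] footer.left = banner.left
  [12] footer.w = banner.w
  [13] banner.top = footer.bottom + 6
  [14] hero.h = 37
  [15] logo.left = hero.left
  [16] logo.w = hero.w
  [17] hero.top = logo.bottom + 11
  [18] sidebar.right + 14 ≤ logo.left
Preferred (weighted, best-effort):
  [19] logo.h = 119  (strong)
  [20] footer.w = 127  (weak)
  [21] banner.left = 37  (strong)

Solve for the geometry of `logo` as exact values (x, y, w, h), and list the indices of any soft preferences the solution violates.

1. logo.x = 178  [logo.left = sidebar.right + 14]
2. logo.y = 6  [sidebar.top = logo.top]
3. logo.w = 123  [logo.w = hero.w]
4. logo.h = 80  [hero.top = logo.bottom + 11]

logo = (x=178, y=6, w=123, h=80)
violated soft preferences: 19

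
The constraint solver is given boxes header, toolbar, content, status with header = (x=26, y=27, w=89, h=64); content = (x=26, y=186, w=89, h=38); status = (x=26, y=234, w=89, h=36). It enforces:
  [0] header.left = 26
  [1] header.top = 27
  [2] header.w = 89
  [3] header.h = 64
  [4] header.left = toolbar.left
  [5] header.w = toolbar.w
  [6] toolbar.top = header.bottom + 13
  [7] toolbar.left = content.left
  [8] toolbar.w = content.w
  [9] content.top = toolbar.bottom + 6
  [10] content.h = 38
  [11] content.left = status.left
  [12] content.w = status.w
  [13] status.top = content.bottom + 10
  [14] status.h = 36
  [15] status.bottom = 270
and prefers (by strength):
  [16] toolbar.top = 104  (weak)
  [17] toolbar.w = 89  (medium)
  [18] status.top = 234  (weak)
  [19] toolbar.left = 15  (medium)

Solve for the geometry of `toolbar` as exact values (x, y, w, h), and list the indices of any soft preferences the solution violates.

1. toolbar.x = 26  [header.left = toolbar.left]
2. toolbar.w = 89  [header.w = toolbar.w]
3. toolbar.y = 104  [toolbar.top = header.bottom + 13]
4. toolbar.h = 76  [content.top = toolbar.bottom + 6]

toolbar = (x=26, y=104, w=89, h=76)
violated soft preferences: 19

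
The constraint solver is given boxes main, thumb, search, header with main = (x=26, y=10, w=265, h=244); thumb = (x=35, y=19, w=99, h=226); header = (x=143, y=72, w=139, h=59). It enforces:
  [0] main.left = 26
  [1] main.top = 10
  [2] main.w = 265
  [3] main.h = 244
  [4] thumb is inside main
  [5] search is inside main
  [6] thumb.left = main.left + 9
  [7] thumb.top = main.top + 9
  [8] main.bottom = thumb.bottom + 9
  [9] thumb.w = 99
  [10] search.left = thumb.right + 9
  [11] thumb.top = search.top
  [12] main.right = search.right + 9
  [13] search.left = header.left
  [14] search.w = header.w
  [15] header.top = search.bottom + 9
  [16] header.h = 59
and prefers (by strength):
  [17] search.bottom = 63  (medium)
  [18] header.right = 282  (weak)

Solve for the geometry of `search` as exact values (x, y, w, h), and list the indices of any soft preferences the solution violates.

1. search.x = 143  [search.left = thumb.right + 9]
2. search.y = 19  [thumb.top = search.top]
3. search.w = 139  [main.right = search.right + 9]
4. search.h = 44  [header.top = search.bottom + 9]

search = (x=143, y=19, w=139, h=44)
violated soft preferences: none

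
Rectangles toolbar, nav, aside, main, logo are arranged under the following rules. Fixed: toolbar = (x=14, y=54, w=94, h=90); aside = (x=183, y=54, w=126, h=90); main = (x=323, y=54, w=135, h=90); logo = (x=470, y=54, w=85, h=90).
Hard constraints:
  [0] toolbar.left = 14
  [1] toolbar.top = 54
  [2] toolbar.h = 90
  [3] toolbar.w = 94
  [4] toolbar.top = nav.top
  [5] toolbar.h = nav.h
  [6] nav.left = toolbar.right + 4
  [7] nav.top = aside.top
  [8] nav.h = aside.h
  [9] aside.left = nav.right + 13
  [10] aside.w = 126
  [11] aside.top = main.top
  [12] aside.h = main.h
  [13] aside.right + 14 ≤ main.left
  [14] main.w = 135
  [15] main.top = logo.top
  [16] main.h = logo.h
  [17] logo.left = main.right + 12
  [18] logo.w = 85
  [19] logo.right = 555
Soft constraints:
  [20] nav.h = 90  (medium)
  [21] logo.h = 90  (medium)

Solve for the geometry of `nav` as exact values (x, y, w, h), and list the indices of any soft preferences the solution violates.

1. nav.y = 54  [toolbar.top = nav.top]
2. nav.h = 90  [toolbar.h = nav.h]
3. nav.x = 112  [nav.left = toolbar.right + 4]
4. nav.w = 58  [aside.left = nav.right + 13]

nav = (x=112, y=54, w=58, h=90)
violated soft preferences: none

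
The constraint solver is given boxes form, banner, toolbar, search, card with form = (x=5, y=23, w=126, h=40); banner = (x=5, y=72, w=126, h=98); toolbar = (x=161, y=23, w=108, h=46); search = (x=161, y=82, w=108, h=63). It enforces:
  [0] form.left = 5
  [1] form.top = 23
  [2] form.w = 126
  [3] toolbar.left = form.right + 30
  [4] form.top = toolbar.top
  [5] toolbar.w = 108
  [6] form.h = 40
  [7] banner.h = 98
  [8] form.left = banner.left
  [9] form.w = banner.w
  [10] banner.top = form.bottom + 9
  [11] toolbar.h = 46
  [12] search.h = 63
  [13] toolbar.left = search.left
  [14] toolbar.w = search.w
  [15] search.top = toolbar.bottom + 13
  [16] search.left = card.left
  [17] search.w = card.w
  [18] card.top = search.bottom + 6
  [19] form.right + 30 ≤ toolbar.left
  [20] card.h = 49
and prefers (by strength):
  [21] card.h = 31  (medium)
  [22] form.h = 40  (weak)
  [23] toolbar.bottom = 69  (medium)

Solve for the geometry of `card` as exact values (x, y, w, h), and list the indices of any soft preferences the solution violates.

card = (x=161, y=151, w=108, h=49)
violated soft preferences: 21

1. card.x = 161  [search.left = card.left]
2. card.w = 108  [search.w = card.w]
3. card.y = 151  [card.top = search.bottom + 6]
4. card.h = 49  [card.h = 49]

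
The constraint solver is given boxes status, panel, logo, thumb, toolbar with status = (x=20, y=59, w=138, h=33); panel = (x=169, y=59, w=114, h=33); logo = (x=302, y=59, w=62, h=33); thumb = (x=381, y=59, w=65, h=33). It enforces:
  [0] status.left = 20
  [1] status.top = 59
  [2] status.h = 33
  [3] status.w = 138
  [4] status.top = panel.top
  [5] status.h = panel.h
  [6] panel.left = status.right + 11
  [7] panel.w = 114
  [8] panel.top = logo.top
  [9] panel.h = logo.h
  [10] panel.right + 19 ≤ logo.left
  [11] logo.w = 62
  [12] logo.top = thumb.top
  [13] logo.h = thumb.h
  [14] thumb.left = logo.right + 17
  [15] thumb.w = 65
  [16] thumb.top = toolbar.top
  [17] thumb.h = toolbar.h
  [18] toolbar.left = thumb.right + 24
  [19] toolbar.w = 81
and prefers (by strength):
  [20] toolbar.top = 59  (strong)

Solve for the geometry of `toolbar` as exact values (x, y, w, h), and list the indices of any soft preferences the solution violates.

toolbar = (x=470, y=59, w=81, h=33)
violated soft preferences: none

1. toolbar.y = 59  [thumb.top = toolbar.top]
2. toolbar.h = 33  [thumb.h = toolbar.h]
3. toolbar.x = 470  [toolbar.left = thumb.right + 24]
4. toolbar.w = 81  [toolbar.w = 81]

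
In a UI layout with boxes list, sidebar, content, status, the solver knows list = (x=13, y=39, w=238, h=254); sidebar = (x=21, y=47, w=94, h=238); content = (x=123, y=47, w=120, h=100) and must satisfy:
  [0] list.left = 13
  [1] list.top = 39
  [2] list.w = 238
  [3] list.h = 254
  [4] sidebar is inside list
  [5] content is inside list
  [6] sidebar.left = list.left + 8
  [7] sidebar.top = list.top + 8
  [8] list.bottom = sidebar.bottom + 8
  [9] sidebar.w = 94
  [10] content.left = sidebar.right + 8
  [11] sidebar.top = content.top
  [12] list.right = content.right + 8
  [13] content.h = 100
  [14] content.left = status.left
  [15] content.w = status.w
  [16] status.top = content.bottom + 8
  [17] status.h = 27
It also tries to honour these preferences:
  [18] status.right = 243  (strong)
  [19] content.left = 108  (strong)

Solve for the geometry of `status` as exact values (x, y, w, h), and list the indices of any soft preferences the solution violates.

1. status.x = 123  [content.left = status.left]
2. status.w = 120  [content.w = status.w]
3. status.y = 155  [status.top = content.bottom + 8]
4. status.h = 27  [status.h = 27]

status = (x=123, y=155, w=120, h=27)
violated soft preferences: 19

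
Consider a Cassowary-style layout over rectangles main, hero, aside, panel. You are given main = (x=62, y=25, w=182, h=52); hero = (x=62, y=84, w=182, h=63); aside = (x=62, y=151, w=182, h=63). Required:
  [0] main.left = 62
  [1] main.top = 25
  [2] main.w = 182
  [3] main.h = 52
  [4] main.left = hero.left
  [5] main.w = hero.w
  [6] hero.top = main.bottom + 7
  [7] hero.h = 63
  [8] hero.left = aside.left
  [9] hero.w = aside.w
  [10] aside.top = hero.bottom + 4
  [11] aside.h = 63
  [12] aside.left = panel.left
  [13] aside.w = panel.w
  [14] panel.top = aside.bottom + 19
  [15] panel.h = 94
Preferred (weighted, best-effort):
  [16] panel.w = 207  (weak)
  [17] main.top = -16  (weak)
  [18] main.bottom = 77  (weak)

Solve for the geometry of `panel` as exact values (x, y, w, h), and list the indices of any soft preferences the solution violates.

panel = (x=62, y=233, w=182, h=94)
violated soft preferences: 16, 17

1. panel.x = 62  [aside.left = panel.left]
2. panel.w = 182  [aside.w = panel.w]
3. panel.y = 233  [panel.top = aside.bottom + 19]
4. panel.h = 94  [panel.h = 94]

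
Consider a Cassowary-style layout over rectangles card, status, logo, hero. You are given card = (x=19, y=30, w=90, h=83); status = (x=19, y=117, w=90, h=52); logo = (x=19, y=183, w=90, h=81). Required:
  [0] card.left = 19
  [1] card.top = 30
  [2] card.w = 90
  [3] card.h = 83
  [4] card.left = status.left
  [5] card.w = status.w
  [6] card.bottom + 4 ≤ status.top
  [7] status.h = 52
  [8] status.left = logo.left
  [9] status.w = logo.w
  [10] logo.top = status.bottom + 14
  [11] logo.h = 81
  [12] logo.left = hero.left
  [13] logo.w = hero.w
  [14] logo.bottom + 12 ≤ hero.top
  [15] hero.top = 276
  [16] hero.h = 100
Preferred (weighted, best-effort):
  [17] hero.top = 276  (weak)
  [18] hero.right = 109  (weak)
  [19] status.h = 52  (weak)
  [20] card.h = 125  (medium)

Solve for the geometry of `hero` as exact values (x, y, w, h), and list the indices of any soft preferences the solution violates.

1. hero.x = 19  [logo.left = hero.left]
2. hero.w = 90  [logo.w = hero.w]
3. hero.y = 276  [hero.top = 276]
4. hero.h = 100  [hero.h = 100]

hero = (x=19, y=276, w=90, h=100)
violated soft preferences: 20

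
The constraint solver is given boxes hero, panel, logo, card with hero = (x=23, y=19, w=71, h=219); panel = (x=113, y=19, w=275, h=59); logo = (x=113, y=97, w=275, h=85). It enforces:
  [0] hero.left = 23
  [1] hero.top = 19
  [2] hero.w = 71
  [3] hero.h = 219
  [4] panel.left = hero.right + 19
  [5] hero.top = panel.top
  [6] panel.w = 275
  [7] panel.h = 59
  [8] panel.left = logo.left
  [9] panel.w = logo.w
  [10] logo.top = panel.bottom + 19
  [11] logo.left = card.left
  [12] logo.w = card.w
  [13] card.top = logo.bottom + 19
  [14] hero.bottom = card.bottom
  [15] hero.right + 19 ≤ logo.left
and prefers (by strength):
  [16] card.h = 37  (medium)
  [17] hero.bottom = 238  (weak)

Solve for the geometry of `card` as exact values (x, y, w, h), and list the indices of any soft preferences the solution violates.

card = (x=113, y=201, w=275, h=37)
violated soft preferences: none

1. card.x = 113  [logo.left = card.left]
2. card.w = 275  [logo.w = card.w]
3. card.y = 201  [card.top = logo.bottom + 19]
4. card.h = 37  [hero.bottom = card.bottom]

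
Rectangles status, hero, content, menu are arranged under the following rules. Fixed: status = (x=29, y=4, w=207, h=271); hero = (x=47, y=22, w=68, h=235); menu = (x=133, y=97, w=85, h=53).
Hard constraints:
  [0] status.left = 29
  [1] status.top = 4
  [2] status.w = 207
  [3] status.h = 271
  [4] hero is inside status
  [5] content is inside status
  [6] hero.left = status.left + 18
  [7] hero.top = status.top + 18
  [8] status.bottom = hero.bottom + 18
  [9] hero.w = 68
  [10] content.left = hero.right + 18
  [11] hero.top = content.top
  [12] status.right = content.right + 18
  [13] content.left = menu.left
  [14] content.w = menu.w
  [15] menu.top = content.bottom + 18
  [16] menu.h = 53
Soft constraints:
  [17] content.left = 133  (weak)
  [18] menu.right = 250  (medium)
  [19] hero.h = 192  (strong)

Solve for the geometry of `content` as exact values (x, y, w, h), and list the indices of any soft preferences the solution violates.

1. content.x = 133  [content.left = hero.right + 18]
2. content.y = 22  [hero.top = content.top]
3. content.w = 85  [status.right = content.right + 18]
4. content.h = 57  [menu.top = content.bottom + 18]

content = (x=133, y=22, w=85, h=57)
violated soft preferences: 18, 19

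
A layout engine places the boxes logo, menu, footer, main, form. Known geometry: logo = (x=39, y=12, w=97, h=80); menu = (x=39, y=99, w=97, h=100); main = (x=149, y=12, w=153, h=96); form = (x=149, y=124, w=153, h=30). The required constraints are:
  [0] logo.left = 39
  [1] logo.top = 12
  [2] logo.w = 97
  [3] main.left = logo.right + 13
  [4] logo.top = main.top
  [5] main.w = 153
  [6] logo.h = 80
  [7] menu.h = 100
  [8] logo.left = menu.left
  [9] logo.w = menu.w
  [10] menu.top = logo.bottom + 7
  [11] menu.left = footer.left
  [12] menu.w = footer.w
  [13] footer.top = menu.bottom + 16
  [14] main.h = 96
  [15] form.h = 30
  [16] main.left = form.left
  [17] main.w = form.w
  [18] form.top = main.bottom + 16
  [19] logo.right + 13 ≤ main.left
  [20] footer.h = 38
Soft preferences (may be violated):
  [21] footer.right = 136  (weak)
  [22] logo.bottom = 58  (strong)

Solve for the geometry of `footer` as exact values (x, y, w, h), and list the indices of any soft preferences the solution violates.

1. footer.x = 39  [menu.left = footer.left]
2. footer.w = 97  [menu.w = footer.w]
3. footer.y = 215  [footer.top = menu.bottom + 16]
4. footer.h = 38  [footer.h = 38]

footer = (x=39, y=215, w=97, h=38)
violated soft preferences: 22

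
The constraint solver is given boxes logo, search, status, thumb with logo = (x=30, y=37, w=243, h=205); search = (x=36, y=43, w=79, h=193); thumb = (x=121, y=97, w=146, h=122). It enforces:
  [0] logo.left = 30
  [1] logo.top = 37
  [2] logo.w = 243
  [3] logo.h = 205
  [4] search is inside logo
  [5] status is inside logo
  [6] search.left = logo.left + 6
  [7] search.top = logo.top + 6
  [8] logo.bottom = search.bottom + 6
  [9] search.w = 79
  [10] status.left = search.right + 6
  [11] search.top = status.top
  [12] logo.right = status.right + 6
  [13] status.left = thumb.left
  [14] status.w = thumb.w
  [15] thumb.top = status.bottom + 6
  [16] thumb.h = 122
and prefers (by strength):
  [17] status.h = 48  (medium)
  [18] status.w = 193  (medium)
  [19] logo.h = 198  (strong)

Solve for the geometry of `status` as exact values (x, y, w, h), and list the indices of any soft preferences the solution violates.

status = (x=121, y=43, w=146, h=48)
violated soft preferences: 18, 19

1. status.x = 121  [status.left = search.right + 6]
2. status.y = 43  [search.top = status.top]
3. status.w = 146  [logo.right = status.right + 6]
4. status.h = 48  [thumb.top = status.bottom + 6]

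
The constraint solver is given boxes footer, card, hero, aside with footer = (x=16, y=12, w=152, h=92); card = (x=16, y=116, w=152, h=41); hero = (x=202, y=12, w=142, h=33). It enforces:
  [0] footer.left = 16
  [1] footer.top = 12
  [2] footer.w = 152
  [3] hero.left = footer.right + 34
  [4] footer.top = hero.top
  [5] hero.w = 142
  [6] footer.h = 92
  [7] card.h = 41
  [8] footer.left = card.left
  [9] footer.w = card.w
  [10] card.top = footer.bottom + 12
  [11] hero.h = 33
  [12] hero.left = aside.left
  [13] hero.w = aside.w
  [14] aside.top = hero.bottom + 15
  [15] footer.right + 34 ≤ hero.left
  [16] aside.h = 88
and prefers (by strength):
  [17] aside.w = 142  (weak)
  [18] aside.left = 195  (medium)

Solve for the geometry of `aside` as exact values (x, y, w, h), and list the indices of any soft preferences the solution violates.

aside = (x=202, y=60, w=142, h=88)
violated soft preferences: 18

1. aside.x = 202  [hero.left = aside.left]
2. aside.w = 142  [hero.w = aside.w]
3. aside.y = 60  [aside.top = hero.bottom + 15]
4. aside.h = 88  [aside.h = 88]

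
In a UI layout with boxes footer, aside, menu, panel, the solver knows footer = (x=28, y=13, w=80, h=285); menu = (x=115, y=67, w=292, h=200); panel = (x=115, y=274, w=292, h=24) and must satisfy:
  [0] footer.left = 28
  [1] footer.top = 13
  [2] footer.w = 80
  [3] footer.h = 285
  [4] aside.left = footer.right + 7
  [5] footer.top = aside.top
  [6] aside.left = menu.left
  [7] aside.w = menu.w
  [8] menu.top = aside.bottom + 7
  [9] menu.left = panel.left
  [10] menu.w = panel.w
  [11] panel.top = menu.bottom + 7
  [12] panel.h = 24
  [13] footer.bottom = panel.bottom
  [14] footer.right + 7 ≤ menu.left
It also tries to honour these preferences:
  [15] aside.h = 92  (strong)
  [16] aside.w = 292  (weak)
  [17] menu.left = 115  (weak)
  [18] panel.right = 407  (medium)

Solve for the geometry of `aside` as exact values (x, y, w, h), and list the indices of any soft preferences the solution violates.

aside = (x=115, y=13, w=292, h=47)
violated soft preferences: 15

1. aside.x = 115  [aside.left = footer.right + 7]
2. aside.y = 13  [footer.top = aside.top]
3. aside.w = 292  [aside.w = menu.w]
4. aside.h = 47  [menu.top = aside.bottom + 7]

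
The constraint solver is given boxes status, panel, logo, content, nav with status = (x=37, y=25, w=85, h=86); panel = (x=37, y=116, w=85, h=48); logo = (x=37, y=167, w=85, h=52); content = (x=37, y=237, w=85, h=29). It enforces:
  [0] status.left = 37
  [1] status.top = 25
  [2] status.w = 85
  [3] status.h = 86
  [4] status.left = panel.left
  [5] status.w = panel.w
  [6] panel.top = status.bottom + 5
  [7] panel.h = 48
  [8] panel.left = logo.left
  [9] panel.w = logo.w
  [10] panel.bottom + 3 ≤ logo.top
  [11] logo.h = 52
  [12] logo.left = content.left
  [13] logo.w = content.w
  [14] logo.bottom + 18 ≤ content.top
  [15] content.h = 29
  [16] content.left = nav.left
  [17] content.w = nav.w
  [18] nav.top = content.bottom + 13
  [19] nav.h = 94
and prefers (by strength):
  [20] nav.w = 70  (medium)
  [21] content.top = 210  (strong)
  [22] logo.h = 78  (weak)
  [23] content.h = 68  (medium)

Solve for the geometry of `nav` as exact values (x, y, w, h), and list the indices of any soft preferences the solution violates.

nav = (x=37, y=279, w=85, h=94)
violated soft preferences: 20, 21, 22, 23

1. nav.x = 37  [content.left = nav.left]
2. nav.w = 85  [content.w = nav.w]
3. nav.y = 279  [nav.top = content.bottom + 13]
4. nav.h = 94  [nav.h = 94]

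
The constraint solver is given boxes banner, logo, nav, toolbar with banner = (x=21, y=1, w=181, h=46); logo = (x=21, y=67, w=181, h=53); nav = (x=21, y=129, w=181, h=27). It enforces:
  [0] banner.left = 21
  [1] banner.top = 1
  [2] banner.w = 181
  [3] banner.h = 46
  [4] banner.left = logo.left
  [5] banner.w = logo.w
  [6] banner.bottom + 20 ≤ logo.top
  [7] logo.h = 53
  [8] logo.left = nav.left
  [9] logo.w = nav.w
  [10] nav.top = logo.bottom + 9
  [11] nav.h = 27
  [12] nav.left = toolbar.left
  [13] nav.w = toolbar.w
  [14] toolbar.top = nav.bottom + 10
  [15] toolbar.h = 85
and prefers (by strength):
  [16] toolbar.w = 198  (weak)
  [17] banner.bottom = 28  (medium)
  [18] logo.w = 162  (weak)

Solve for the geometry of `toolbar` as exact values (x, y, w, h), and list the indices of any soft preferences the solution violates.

toolbar = (x=21, y=166, w=181, h=85)
violated soft preferences: 16, 17, 18

1. toolbar.x = 21  [nav.left = toolbar.left]
2. toolbar.w = 181  [nav.w = toolbar.w]
3. toolbar.y = 166  [toolbar.top = nav.bottom + 10]
4. toolbar.h = 85  [toolbar.h = 85]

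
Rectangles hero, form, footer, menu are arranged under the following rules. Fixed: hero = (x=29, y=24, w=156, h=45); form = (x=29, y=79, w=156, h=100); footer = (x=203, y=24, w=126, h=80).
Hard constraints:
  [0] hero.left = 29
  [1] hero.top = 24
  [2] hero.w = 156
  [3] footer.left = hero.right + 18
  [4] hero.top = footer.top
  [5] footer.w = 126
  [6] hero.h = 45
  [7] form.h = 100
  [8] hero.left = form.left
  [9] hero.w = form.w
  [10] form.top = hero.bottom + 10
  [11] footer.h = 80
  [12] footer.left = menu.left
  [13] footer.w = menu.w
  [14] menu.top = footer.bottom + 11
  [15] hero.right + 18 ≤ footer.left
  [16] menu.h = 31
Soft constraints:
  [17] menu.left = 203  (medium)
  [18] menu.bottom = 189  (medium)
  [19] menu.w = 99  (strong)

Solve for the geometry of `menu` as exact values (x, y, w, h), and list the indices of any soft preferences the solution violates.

1. menu.x = 203  [footer.left = menu.left]
2. menu.w = 126  [footer.w = menu.w]
3. menu.y = 115  [menu.top = footer.bottom + 11]
4. menu.h = 31  [menu.h = 31]

menu = (x=203, y=115, w=126, h=31)
violated soft preferences: 18, 19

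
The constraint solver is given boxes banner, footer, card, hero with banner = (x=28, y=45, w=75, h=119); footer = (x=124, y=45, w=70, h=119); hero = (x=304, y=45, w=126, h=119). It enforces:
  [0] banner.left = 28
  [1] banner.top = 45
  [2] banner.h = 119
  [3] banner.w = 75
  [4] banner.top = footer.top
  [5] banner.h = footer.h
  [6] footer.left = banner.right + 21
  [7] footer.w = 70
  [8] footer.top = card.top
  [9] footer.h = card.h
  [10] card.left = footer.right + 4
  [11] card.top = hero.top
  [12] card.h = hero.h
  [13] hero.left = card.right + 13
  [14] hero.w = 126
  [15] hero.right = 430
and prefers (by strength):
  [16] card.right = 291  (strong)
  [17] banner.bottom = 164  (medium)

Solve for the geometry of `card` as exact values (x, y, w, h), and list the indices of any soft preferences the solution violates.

1. card.y = 45  [footer.top = card.top]
2. card.h = 119  [footer.h = card.h]
3. card.x = 198  [card.left = footer.right + 4]
4. card.w = 93  [hero.left = card.right + 13]

card = (x=198, y=45, w=93, h=119)
violated soft preferences: none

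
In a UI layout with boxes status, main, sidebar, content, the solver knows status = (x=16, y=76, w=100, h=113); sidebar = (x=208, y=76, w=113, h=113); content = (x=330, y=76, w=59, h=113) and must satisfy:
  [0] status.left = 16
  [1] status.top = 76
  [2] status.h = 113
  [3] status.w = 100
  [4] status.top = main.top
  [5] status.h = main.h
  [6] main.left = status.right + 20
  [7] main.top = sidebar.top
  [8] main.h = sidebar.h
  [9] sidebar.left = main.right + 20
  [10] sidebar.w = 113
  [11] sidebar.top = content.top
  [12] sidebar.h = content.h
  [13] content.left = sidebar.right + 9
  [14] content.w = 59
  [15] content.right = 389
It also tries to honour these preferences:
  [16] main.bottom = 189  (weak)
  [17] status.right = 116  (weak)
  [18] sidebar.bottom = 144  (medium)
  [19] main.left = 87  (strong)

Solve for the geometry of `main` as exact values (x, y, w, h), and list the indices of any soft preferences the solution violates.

1. main.y = 76  [status.top = main.top]
2. main.h = 113  [status.h = main.h]
3. main.x = 136  [main.left = status.right + 20]
4. main.w = 52  [sidebar.left = main.right + 20]

main = (x=136, y=76, w=52, h=113)
violated soft preferences: 18, 19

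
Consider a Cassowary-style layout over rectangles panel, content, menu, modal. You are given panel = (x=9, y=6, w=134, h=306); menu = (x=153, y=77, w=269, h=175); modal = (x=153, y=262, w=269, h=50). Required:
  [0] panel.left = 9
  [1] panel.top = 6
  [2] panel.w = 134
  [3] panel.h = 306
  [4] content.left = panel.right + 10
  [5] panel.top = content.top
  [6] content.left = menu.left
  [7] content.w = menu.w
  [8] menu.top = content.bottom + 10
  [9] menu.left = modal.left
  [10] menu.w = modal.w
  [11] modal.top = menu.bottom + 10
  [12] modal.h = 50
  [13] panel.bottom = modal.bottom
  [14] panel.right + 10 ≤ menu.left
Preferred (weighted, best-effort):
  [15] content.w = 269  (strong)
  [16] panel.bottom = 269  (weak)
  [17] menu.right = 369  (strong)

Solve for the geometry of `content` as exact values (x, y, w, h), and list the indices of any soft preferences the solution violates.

1. content.x = 153  [content.left = panel.right + 10]
2. content.y = 6  [panel.top = content.top]
3. content.w = 269  [content.w = menu.w]
4. content.h = 61  [menu.top = content.bottom + 10]

content = (x=153, y=6, w=269, h=61)
violated soft preferences: 16, 17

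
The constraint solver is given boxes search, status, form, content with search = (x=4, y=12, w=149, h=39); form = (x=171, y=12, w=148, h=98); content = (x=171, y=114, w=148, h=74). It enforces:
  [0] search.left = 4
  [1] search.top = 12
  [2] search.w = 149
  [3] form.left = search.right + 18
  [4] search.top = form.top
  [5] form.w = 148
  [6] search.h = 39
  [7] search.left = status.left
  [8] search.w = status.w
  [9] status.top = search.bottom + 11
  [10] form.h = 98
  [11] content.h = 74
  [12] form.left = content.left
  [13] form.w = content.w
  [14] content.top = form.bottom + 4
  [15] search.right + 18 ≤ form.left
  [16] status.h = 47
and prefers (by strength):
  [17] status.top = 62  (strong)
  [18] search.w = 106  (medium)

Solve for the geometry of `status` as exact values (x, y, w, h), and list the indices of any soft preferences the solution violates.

status = (x=4, y=62, w=149, h=47)
violated soft preferences: 18

1. status.x = 4  [search.left = status.left]
2. status.w = 149  [search.w = status.w]
3. status.y = 62  [status.top = search.bottom + 11]
4. status.h = 47  [status.h = 47]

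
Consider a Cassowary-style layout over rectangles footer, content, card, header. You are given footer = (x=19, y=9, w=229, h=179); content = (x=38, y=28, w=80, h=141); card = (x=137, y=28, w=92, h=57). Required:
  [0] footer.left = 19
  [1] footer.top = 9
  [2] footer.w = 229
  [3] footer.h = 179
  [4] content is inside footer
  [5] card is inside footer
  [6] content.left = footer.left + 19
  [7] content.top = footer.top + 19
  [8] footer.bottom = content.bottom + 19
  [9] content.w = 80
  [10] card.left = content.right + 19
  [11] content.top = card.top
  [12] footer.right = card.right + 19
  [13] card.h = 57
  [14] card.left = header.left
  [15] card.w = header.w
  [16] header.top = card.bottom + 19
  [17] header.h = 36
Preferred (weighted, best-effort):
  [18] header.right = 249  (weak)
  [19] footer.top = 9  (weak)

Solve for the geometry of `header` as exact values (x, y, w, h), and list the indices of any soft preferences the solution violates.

header = (x=137, y=104, w=92, h=36)
violated soft preferences: 18

1. header.x = 137  [card.left = header.left]
2. header.w = 92  [card.w = header.w]
3. header.y = 104  [header.top = card.bottom + 19]
4. header.h = 36  [header.h = 36]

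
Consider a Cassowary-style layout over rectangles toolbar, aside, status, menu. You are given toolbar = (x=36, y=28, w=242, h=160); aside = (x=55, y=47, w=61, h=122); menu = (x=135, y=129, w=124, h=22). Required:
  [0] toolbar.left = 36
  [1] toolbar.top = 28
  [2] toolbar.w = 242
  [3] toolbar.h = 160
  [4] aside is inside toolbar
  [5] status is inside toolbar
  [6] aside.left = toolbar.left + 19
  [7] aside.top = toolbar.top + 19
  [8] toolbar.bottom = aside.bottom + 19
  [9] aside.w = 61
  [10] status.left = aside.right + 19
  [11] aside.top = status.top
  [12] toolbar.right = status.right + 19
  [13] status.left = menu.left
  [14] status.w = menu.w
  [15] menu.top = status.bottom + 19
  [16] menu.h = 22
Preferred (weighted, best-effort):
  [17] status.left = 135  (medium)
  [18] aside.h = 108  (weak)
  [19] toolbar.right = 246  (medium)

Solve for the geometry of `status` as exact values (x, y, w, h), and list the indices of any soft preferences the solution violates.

status = (x=135, y=47, w=124, h=63)
violated soft preferences: 18, 19

1. status.x = 135  [status.left = aside.right + 19]
2. status.y = 47  [aside.top = status.top]
3. status.w = 124  [toolbar.right = status.right + 19]
4. status.h = 63  [menu.top = status.bottom + 19]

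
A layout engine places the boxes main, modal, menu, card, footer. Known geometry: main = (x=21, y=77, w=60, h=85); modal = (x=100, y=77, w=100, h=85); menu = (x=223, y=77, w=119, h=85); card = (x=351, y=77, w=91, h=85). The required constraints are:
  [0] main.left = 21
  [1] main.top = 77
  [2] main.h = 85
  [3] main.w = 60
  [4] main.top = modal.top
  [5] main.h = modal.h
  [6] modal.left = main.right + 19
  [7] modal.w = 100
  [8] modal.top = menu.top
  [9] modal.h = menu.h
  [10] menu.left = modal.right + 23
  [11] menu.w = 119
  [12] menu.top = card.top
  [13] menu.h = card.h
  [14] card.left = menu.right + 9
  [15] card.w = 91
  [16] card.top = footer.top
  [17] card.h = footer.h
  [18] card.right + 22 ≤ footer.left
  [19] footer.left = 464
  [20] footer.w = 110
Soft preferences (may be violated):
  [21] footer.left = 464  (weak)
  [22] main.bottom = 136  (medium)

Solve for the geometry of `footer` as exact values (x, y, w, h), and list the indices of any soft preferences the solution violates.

1. footer.y = 77  [card.top = footer.top]
2. footer.h = 85  [card.h = footer.h]
3. footer.x = 464  [footer.left = 464]
4. footer.w = 110  [footer.w = 110]

footer = (x=464, y=77, w=110, h=85)
violated soft preferences: 22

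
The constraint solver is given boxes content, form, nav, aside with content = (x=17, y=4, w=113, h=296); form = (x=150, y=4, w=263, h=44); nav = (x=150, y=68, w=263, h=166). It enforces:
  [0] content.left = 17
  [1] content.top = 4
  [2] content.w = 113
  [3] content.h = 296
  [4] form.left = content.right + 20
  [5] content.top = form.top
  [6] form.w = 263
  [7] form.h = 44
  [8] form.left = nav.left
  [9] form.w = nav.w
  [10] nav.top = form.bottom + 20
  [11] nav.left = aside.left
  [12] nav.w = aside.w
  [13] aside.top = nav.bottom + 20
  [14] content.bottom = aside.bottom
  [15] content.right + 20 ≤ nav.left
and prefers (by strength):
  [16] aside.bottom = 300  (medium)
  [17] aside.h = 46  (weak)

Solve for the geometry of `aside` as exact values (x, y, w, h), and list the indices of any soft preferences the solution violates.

1. aside.x = 150  [nav.left = aside.left]
2. aside.w = 263  [nav.w = aside.w]
3. aside.y = 254  [aside.top = nav.bottom + 20]
4. aside.h = 46  [content.bottom = aside.bottom]

aside = (x=150, y=254, w=263, h=46)
violated soft preferences: none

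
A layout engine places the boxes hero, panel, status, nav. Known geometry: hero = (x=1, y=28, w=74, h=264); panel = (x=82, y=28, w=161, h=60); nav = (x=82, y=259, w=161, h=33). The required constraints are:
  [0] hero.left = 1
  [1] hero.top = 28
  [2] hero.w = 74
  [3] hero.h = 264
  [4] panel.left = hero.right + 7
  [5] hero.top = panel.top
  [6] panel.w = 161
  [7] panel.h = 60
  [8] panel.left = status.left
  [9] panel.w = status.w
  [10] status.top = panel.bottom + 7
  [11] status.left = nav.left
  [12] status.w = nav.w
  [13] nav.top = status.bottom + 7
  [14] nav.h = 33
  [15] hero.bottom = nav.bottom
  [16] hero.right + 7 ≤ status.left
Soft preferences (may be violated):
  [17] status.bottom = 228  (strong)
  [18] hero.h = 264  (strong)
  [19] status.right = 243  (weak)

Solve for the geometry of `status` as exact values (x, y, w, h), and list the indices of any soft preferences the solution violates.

1. status.x = 82  [panel.left = status.left]
2. status.w = 161  [panel.w = status.w]
3. status.y = 95  [status.top = panel.bottom + 7]
4. status.h = 157  [nav.top = status.bottom + 7]

status = (x=82, y=95, w=161, h=157)
violated soft preferences: 17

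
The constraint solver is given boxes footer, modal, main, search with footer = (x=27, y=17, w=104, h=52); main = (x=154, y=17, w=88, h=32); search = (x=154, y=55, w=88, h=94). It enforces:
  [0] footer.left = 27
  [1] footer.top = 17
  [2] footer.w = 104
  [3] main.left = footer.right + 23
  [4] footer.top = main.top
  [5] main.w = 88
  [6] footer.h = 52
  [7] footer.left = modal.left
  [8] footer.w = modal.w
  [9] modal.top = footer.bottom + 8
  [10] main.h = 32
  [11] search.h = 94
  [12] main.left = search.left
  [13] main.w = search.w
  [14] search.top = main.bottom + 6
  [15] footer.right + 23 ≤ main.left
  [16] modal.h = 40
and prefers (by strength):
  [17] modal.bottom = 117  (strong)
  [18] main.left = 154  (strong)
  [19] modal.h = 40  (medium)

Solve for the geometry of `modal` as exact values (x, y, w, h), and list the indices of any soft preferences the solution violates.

modal = (x=27, y=77, w=104, h=40)
violated soft preferences: none

1. modal.x = 27  [footer.left = modal.left]
2. modal.w = 104  [footer.w = modal.w]
3. modal.y = 77  [modal.top = footer.bottom + 8]
4. modal.h = 40  [modal.h = 40]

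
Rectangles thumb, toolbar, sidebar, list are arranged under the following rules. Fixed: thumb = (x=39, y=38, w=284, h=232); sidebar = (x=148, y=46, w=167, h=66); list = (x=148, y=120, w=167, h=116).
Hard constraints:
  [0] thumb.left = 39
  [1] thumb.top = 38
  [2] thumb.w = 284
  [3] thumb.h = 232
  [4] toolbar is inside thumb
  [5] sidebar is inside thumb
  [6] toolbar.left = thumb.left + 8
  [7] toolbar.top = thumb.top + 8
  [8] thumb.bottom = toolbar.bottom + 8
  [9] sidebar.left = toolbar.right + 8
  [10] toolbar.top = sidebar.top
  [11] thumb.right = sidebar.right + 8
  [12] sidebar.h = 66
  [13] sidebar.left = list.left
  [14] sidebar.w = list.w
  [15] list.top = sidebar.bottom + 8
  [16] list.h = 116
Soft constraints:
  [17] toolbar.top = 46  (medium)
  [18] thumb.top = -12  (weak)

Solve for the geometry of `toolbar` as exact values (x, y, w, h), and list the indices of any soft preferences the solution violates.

1. toolbar.x = 47  [toolbar.left = thumb.left + 8]
2. toolbar.y = 46  [toolbar.top = thumb.top + 8]
3. toolbar.h = 216  [thumb.bottom = toolbar.bottom + 8]
4. toolbar.w = 93  [sidebar.left = toolbar.right + 8]

toolbar = (x=47, y=46, w=93, h=216)
violated soft preferences: 18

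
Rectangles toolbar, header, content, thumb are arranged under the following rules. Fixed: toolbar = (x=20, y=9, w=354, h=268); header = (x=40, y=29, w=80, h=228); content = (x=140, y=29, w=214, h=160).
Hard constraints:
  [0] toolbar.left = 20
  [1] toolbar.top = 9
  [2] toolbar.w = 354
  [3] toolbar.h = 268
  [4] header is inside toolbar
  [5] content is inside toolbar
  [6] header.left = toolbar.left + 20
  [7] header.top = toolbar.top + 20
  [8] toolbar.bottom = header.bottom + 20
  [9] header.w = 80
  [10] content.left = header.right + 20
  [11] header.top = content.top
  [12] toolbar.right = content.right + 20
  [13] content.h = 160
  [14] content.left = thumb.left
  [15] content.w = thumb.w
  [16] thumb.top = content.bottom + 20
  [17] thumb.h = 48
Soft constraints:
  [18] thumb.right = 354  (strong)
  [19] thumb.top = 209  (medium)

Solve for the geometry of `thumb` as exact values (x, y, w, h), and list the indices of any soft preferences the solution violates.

thumb = (x=140, y=209, w=214, h=48)
violated soft preferences: none

1. thumb.x = 140  [content.left = thumb.left]
2. thumb.w = 214  [content.w = thumb.w]
3. thumb.y = 209  [thumb.top = content.bottom + 20]
4. thumb.h = 48  [thumb.h = 48]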